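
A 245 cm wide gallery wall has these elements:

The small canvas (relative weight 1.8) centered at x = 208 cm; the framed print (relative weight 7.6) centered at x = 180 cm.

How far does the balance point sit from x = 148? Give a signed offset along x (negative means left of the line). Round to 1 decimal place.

Σw = 1.8 + 7.6 = 9.4.
x: (1.8·208 + 7.6·180) / 9.4 = 1742.4 / 9.4 ≈ 185.36
Difference: 185.36 − 148 ≈ 37.36.

≈ 37.4 cm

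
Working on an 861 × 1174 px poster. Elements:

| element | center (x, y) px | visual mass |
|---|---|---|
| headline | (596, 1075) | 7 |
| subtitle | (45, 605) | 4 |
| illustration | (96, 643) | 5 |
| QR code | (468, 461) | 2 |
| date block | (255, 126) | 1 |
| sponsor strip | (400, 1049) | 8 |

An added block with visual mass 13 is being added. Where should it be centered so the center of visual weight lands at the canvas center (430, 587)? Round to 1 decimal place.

With the added block, Σw becomes 7 + 4 + 5 + 2 + 1 + 8 + 13 = 40.
Along x: (9223 + 13·x) / 40 = 430 (existing moment 7·596 + 4·45 + 5·96 + 2·468 + 1·255 + 8·400 = 9223) ⇒ x = (17200 − 9223) / 13 ≈ 613.62.
Along y: (22600 + 13·y) / 40 = 587 (existing moment 7·1075 + 4·605 + 5·643 + 2·461 + 1·126 + 8·1049 = 22600) ⇒ y = (23480 − 22600) / 13 ≈ 67.69.

(613.6, 67.7)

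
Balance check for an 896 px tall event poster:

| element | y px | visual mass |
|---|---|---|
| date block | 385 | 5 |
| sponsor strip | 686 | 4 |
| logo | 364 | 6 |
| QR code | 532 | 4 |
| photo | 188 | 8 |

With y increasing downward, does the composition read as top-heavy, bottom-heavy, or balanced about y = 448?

top-heavy

Σw = 5 + 4 + 6 + 4 + 8 = 27.
y: (5·385 + 4·686 + 6·364 + 4·532 + 8·188) / 27 = 10485 / 27 ≈ 388.33
388.3 lies above (smaller y than) the midline 448, so the layout is top-heavy.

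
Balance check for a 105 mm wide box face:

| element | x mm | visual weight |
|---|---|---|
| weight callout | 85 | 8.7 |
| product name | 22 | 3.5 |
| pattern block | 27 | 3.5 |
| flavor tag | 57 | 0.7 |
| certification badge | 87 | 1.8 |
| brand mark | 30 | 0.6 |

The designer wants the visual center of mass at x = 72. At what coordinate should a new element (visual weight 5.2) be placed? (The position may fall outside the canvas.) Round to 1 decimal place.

x ≈ 115.9

New total weight: (8.7 + 3.5 + 3.5 + 0.7 + 1.8 + 0.6) + 5.2 = 24.0.
x: target moment 24.0×72 = 1728.0; current 8.7·85 + 3.5·22 + 3.5·27 + 0.7·57 + 1.8·87 + 0.6·30 = 1125.5; the new element supplies 602.5, so x = 602.5/5.2 ≈ 115.87.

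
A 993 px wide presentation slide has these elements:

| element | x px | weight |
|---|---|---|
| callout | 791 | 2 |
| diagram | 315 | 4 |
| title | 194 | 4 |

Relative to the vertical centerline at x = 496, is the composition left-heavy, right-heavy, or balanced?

left-heavy

Weights sum to 2 + 4 + 4 = 10.
Σw·x = 2·791 + 4·315 + 4·194 = 3618, so x̄ = 3618/10 ≈ 361.80.
Since 361.8 is left of 496, the composition reads left-heavy.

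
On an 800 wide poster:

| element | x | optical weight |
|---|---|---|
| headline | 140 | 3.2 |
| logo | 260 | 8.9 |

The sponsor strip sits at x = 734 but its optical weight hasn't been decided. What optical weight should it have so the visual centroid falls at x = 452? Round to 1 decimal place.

Known weights sum to 3.2 + 8.9 = 12.1; their moment is 3.2·140 + 8.9·260 = 2762.0.
Balance at x = 452 requires (2762.0 + w·734) / (12.1 + w) = 452.
Solving: w = (452·12.1 − 2762.0) / (734 − 452) = 2707.2 / 282 ≈ 9.60.

w ≈ 9.6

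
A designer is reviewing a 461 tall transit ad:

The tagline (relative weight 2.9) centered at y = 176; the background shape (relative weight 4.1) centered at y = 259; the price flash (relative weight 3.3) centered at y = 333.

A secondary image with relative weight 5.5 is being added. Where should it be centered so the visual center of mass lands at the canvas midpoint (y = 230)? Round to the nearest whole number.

y ≈ 175

After adding the secondary image, total weight = 2.9 + 4.1 + 3.3 + 5.5 = 15.8.
Along y: (2671.2 + 5.5·y) / 15.8 = 230 (existing moment 2.9·176 + 4.1·259 + 3.3·333 = 2671.2) ⇒ y = (3634.0 − 2671.2) / 5.5 ≈ 175.05.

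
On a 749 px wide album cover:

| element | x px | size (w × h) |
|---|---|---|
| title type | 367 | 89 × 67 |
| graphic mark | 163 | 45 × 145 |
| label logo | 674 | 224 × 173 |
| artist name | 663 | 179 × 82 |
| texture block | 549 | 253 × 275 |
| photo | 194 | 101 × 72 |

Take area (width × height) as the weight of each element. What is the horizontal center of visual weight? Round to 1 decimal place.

Taking area as weight: title type 89·67 = 5963, graphic mark 45·145 = 6525, label logo 224·173 = 38752, artist name 179·82 = 14678, texture block 253·275 = 69575, photo 101·72 = 7272. Sum 142765.
x: moment 78709801 / weight 142765 ≈ 551.32

x ≈ 551.3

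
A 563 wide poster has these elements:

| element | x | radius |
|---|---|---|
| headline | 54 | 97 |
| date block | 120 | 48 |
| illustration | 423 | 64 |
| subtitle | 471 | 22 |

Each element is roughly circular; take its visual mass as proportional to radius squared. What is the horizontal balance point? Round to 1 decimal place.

r² weights: headline 97² = 9409, date block 48² = 2304, illustration 64² = 4096, subtitle 22² = 484. Total = 16293.
Σw·x = 9409·54 + 2304·120 + 4096·423 + 484·471 = 2745138, so x̄ = 2745138/16293 ≈ 168.49.

x ≈ 168.5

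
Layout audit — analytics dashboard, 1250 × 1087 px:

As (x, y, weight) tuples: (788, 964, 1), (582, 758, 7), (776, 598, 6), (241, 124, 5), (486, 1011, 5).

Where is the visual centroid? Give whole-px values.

(548, 647)

Total weight = 1 + 7 + 6 + 5 + 5 = 24.
x-moment: 1·788 + 7·582 + 6·776 + 5·241 + 5·486 = 13153; centroid 13153/24 ≈ 548.04.
y-moment: 1·964 + 7·758 + 6·598 + 5·124 + 5·1011 = 15533; centroid 15533/24 ≈ 647.21.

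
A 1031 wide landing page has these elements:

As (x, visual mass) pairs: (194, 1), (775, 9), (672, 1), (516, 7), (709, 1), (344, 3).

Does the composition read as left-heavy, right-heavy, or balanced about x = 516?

right-heavy

Weights sum to 1 + 9 + 1 + 7 + 1 + 3 = 22.
Σw·x = 1·194 + 9·775 + 1·672 + 7·516 + 1·709 + 3·344 = 13194, so x̄ = 13194/22 ≈ 599.73.
599.7 lies right of the midline 516, so the layout is right-heavy.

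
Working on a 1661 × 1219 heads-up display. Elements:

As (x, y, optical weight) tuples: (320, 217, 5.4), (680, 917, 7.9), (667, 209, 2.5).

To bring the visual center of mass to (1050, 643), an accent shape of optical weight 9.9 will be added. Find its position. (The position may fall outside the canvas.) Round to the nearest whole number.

(1840, 766)

New total weight: (5.4 + 7.9 + 2.5) + 9.9 = 25.7.
Along x: (8767.5 + 9.9·x) / 25.7 = 1050 (existing moment 5.4·320 + 7.9·680 + 2.5·667 = 8767.5) ⇒ x = (26985.0 − 8767.5) / 9.9 ≈ 1840.15.
Along y: (8938.6 + 9.9·y) / 25.7 = 643 (existing moment 5.4·217 + 7.9·917 + 2.5·209 = 8938.6) ⇒ y = (16525.1 − 8938.6) / 9.9 ≈ 766.31.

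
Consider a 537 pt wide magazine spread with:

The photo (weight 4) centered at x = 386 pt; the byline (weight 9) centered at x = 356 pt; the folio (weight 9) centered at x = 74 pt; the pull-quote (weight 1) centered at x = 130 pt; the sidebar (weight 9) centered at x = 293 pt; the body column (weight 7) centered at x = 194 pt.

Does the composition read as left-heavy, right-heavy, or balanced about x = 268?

left-heavy

Weights sum to 4 + 9 + 9 + 1 + 9 + 7 = 39.
x-moment: 4·386 + 9·356 + 9·74 + 1·130 + 9·293 + 7·194 = 9539; centroid 9539/39 ≈ 244.59.
Since 244.6 is left of 268, the composition reads left-heavy.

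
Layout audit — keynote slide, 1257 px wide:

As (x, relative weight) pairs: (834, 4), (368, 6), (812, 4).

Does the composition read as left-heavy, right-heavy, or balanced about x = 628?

Σw = 4 + 6 + 4 = 14.
x: (4·834 + 6·368 + 4·812) / 14 = 8792 / 14 ≈ 628.00
The centroid 628.00 matches the midline at 628, so the layout is balanced.

balanced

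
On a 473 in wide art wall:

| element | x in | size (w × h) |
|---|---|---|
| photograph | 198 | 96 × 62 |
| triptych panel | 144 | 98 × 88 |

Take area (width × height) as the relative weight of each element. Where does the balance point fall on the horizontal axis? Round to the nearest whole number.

Areas: photograph 96·62 = 5952, triptych panel 98·88 = 8624. Total weight = 14576.
Σw·x = 5952·198 + 8624·144 = 2420352, so x̄ = 2420352/14576 ≈ 166.05.

x ≈ 166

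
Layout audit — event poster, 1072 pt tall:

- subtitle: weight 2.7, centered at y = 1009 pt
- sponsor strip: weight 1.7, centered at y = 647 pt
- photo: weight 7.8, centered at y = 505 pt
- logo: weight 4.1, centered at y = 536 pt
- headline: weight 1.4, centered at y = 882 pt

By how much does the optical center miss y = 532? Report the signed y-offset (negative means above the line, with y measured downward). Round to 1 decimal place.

≈ 100.5 pt

Σw = 2.7 + 1.7 + 7.8 + 4.1 + 1.4 = 17.7.
y-moment: 2.7·1009 + 1.7·647 + 7.8·505 + 4.1·536 + 1.4·882 = 11195.6; centroid 11195.6/17.7 ≈ 632.52.
Against y = 532, that's 632.52 − 532 = 100.52.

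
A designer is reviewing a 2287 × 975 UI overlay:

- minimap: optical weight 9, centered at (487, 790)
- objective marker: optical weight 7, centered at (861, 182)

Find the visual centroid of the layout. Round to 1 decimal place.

(650.6, 524.0)

Weights sum to 9 + 7 = 16.
x-moment: 9·487 + 7·861 = 10410; centroid 10410/16 ≈ 650.62.
y-moment: 9·790 + 7·182 = 8384; centroid 8384/16 ≈ 524.00.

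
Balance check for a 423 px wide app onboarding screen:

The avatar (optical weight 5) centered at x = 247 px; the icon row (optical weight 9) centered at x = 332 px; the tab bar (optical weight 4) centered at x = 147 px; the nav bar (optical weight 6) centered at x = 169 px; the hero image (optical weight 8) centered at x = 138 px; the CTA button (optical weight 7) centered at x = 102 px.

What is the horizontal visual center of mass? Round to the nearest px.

x ≈ 196

Σw = 5 + 9 + 4 + 6 + 8 + 7 = 39.
x-moment: 5·247 + 9·332 + 4·147 + 6·169 + 8·138 + 7·102 = 7643; centroid 7643/39 ≈ 195.97.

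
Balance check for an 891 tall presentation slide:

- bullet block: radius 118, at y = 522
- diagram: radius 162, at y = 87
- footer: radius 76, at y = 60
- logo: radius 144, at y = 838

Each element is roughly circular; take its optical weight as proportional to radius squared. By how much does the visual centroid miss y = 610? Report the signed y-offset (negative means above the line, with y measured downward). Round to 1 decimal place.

≈ -201.0

Weights ∝ r²: bullet block 118² = 13924, diagram 162² = 26244, footer 76² = 5776, logo 144² = 20736; Σw = 66680.
Σw·y = 13924·522 + 26244·87 + 5776·60 + 20736·838 = 27274884, so ȳ = 27274884/66680 ≈ 409.04.
Against y = 610, that's 409.04 − 610 = -200.96.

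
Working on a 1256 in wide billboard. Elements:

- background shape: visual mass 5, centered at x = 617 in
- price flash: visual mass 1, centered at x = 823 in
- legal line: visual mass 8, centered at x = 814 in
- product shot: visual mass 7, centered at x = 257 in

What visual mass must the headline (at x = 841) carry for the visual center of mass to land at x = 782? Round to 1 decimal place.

Fixed elements: Σw = 5 + 1 + 8 + 7 = 21, Σw·x = 5·617 + 1·823 + 8·814 + 7·257 = 12219.
Balance at x = 782 requires (12219 + w·841) / (21 + w) = 782.
So w = (782·21 − 12219)/(841 − 782) = 4203/59 ≈ 71.24.

w ≈ 71.2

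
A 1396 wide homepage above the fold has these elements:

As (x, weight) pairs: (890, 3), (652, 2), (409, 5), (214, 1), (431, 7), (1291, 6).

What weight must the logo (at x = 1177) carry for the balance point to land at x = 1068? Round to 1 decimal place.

Existing Σw = 24 (3 + 2 + 5 + 1 + 7 + 6); existing moment 3·890 + 2·652 + 5·409 + 1·214 + 7·431 + 6·1291 = 16996.
Set Σw·x/Σw = 1068: (16996 + 1177w) = 1068·(24 + w).
So w = (1068·24 − 16996)/(1177 − 1068) = 8636/109 ≈ 79.23.

w ≈ 79.2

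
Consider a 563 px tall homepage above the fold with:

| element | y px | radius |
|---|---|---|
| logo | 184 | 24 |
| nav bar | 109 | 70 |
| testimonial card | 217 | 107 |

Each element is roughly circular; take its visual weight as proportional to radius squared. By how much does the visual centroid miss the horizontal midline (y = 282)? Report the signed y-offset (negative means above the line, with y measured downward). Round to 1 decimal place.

r² weights: logo 24² = 576, nav bar 70² = 4900, testimonial card 107² = 11449. Total = 16925.
Σw·y = 576·184 + 4900·109 + 11449·217 = 3124517, so ȳ = 3124517/16925 ≈ 184.61.
Offset from y = 282: 184.61 − 282 ≈ -97.39.

≈ -97.4 px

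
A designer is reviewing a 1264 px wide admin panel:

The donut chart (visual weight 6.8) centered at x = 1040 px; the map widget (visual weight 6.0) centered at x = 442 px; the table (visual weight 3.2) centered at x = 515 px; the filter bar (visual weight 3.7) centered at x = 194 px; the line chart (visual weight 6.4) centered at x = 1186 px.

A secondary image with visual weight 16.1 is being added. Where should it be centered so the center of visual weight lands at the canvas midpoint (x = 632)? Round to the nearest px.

New total weight: (6.8 + 6.0 + 3.2 + 3.7 + 6.4) + 16.1 = 42.2.
x: target moment 42.2×632 = 26670.4; current 6.8·1040 + 6.0·442 + 3.2·515 + 3.7·194 + 6.4·1186 = 19680.2; the secondary image supplies 6990.2, so x = 6990.2/16.1 ≈ 434.17.

x ≈ 434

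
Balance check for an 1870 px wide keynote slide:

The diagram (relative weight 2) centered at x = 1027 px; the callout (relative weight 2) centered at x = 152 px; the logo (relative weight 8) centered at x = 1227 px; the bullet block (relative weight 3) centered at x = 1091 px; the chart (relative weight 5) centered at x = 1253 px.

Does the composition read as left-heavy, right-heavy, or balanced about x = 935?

right-heavy

Total weight = 2 + 2 + 8 + 3 + 5 = 20.
Σw·x = 2·1027 + 2·152 + 8·1227 + 3·1091 + 5·1253 = 21712, so x̄ = 21712/20 ≈ 1085.60.
1085.6 vs midline 935 → right-heavy.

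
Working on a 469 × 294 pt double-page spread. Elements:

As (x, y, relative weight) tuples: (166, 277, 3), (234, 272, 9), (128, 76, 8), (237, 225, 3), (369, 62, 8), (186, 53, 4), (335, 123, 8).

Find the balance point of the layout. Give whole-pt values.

(249, 145)

Σw = 3 + 9 + 8 + 3 + 8 + 4 + 8 = 43.
x-moment: 3·166 + 9·234 + 8·128 + 3·237 + 8·369 + 4·186 + 8·335 = 10715; centroid 10715/43 ≈ 249.19.
y-moment: 3·277 + 9·272 + 8·76 + 3·225 + 8·62 + 4·53 + 8·123 = 6254; centroid 6254/43 ≈ 145.44.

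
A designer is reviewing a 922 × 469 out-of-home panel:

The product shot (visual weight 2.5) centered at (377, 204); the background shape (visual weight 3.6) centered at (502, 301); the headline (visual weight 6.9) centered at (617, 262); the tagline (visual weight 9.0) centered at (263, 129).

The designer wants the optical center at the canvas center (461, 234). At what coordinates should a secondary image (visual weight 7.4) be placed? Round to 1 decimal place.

(564.8, 313.1)

After adding the secondary image, total weight = 2.5 + 3.6 + 6.9 + 9.0 + 7.4 = 29.4.
x: target moment 29.4×461 = 13553.4; current 2.5·377 + 3.6·502 + 6.9·617 + 9.0·263 = 9374.0; the secondary image supplies 4179.4, so x = 4179.4/7.4 ≈ 564.78.
y: target moment 29.4×234 = 6879.6; current 2.5·204 + 3.6·301 + 6.9·262 + 9.0·129 = 4562.4; the secondary image supplies 2317.2, so y = 2317.2/7.4 ≈ 313.14.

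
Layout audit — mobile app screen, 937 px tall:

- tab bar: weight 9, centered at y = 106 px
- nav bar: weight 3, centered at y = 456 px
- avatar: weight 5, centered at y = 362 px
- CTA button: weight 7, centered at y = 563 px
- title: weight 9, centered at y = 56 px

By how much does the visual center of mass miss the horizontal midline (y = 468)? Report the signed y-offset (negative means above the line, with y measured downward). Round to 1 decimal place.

≈ -208.1 px

Σw = 9 + 3 + 5 + 7 + 9 = 33.
y-moment: 9·106 + 3·456 + 5·362 + 7·563 + 9·56 = 8577; centroid 8577/33 ≈ 259.91.
Against y = 468, that's 259.91 − 468 = -208.09.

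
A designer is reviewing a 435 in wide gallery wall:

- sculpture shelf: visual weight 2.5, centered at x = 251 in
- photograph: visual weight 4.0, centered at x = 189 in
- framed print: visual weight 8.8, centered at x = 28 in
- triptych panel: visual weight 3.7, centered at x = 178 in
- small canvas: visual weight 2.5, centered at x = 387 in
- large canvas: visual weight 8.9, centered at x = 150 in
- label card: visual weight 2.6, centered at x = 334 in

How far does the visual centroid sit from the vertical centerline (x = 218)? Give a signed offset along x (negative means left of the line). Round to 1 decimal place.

Total weight = 2.5 + 4.0 + 8.8 + 3.7 + 2.5 + 8.9 + 2.6 = 33.0.
Σw·x = 5459.4; x̄ = 5459.4/33.0 ≈ 165.44.
Offset from x = 218: 165.44 − 218 ≈ -52.56.

≈ -52.6 in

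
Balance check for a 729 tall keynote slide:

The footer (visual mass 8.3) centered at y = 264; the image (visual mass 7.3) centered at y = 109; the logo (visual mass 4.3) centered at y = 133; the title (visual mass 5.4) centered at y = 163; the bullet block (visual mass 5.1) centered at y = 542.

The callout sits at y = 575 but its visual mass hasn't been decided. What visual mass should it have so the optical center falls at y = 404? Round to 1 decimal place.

Known weights sum to 8.3 + 7.3 + 4.3 + 5.4 + 5.1 = 30.4; their moment is 8.3·264 + 7.3·109 + 4.3·133 + 5.4·163 + 5.1·542 = 7203.2.
For the centroid to hit 404: (7203.2 + w·575) / (30.4 + w) = 404.
Rearranging, w·(575 − 404) = 404·30.4 − 7203.2 = 5078.4, so w ≈ 5078.4/171 = 29.70.

w ≈ 29.7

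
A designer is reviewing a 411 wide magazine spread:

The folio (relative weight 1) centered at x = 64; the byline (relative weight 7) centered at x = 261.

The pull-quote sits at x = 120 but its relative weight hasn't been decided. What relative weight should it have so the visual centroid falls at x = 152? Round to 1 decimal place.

Existing Σw = 8 (1 + 7); existing moment 1·64 + 7·261 = 1891.
Balance at x = 152 requires (1891 + w·120) / (8 + w) = 152.
So w = (152·8 − 1891)/(120 − 152) = -675/-32 ≈ 21.09.

w ≈ 21.1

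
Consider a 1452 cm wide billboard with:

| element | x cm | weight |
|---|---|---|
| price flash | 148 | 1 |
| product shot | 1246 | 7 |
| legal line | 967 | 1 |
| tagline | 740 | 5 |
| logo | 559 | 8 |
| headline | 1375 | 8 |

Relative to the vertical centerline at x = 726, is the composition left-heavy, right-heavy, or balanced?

Total weight = 1 + 7 + 1 + 5 + 8 + 8 = 30.
x-moment: 1·148 + 7·1246 + 1·967 + 5·740 + 8·559 + 8·1375 = 29009; centroid 29009/30 ≈ 966.97.
Since 967.0 is right of 726, the composition reads right-heavy.

right-heavy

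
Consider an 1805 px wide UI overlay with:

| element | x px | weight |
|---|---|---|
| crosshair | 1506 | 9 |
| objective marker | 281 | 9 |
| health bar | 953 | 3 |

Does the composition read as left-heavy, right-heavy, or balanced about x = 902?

Total weight = 9 + 9 + 3 = 21.
Σw·x = 9·1506 + 9·281 + 3·953 = 18942, so x̄ = 18942/21 ≈ 902.00.
902.00 = 902 exactly: balanced.

balanced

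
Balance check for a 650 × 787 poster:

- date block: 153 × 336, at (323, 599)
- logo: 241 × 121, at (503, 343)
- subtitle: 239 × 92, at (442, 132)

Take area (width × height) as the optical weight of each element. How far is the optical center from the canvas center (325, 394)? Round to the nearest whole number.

Taking area as weight: date block 153·336 = 51408, logo 241·121 = 29161, subtitle 239·92 = 21988. Sum 102557.
x-moment: 51408·323 + 29161·503 + 21988·442 = 40991463; centroid 40991463/102557 ≈ 399.69.
y-moment: 51408·599 + 29161·343 + 21988·132 = 43698031; centroid 43698031/102557 ≈ 426.09.
From (325, 394): dx = 74.69, dy = 32.09, so the distance is √(dx²+dy²) ≈ 81.29.

≈ 81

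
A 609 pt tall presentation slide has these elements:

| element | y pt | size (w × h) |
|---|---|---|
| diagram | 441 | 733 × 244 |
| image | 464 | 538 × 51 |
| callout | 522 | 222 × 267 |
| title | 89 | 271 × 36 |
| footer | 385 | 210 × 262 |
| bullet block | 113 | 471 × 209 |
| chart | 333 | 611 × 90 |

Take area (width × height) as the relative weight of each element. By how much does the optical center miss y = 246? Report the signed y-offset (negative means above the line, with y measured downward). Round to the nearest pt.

≈ 114 pt

Areas: diagram 733·244 = 178852, image 538·51 = 27438, callout 222·267 = 59274, title 271·36 = 9756, footer 210·262 = 55020, bullet block 471·209 = 98439, chart 611·90 = 54990. Total weight = 483769.
Σw·y = 174032253; ȳ = 174032253/483769 ≈ 359.74.
Against y = 246, that's 359.74 − 246 = 113.74.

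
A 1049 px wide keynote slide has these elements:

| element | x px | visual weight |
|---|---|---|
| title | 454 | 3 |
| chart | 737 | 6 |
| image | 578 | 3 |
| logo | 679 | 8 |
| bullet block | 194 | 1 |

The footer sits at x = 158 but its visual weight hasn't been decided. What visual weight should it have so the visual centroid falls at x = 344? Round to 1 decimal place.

Fixed elements: Σw = 3 + 6 + 3 + 8 + 1 = 21, Σw·x = 3·454 + 6·737 + 3·578 + 8·679 + 1·194 = 13144.
Balance at x = 344 requires (13144 + w·158) / (21 + w) = 344.
Solving: w = (344·21 − 13144) / (158 − 344) = -5920 / -186 ≈ 31.83.

w ≈ 31.8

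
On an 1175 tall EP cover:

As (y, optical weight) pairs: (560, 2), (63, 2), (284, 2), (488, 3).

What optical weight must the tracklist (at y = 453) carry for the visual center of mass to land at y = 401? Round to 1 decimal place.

Known weights sum to 2 + 2 + 2 + 3 = 9; their moment is 2·560 + 2·63 + 2·284 + 3·488 = 3278.
For the centroid to hit 401: (3278 + w·453) / (9 + w) = 401.
So w = (401·9 − 3278)/(453 − 401) = 331/52 ≈ 6.37.

w ≈ 6.4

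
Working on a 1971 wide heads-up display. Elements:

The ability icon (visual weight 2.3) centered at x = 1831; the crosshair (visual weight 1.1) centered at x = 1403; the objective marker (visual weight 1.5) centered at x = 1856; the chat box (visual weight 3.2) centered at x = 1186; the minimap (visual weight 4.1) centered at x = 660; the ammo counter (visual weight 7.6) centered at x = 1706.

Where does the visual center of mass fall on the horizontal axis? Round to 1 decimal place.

Σw = 2.3 + 1.1 + 1.5 + 3.2 + 4.1 + 7.6 = 19.8.
x: moment 28005.4 / weight 19.8 ≈ 1414.41

x ≈ 1414.4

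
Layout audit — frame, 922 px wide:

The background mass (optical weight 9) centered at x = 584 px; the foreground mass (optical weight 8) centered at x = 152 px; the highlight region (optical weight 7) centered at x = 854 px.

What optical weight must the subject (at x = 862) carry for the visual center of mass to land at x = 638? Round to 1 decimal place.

w ≈ 12.8

Known weights sum to 9 + 8 + 7 = 24; their moment is 9·584 + 8·152 + 7·854 = 12450.
For the centroid to hit 638: (12450 + w·862) / (24 + w) = 638.
So w = (638·24 − 12450)/(862 − 638) = 2862/224 ≈ 12.78.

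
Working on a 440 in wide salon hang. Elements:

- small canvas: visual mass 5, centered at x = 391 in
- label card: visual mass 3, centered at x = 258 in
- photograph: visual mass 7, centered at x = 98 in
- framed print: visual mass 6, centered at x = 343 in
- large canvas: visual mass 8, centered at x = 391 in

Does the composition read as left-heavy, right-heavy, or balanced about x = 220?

Weights sum to 5 + 3 + 7 + 6 + 8 = 29.
x-moment: 5·391 + 3·258 + 7·98 + 6·343 + 8·391 = 8601; centroid 8601/29 ≈ 296.59.
296.6 vs midline 220 → right-heavy.

right-heavy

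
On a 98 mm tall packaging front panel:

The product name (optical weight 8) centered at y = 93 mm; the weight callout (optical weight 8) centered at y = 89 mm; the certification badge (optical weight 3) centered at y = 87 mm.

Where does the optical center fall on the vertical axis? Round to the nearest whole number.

Weights sum to 8 + 8 + 3 = 19.
y-moment: 8·93 + 8·89 + 3·87 = 1717; centroid 1717/19 ≈ 90.37.

y ≈ 90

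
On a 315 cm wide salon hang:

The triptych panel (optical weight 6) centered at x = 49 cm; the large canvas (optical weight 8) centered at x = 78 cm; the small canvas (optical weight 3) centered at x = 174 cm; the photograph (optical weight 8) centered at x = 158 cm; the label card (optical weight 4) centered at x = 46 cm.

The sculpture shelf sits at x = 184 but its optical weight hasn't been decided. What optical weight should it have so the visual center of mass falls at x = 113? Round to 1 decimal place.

w ≈ 5.5

Fixed elements: Σw = 6 + 8 + 3 + 8 + 4 = 29, Σw·x = 6·49 + 8·78 + 3·174 + 8·158 + 4·46 = 2888.
Balance at x = 113 requires (2888 + w·184) / (29 + w) = 113.
Rearranging, w·(184 − 113) = 113·29 − 2888 = 389, so w ≈ 389/71 = 5.48.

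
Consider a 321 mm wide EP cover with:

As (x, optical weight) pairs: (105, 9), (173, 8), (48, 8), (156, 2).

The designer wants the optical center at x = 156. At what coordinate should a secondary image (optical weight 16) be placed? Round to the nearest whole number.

With the secondary image, Σw becomes 9 + 8 + 8 + 2 + 16 = 43.
Along x: (3025 + 16·x) / 43 = 156 (existing moment 9·105 + 8·173 + 8·48 + 2·156 = 3025) ⇒ x = (6708 − 3025) / 16 ≈ 230.19.

x ≈ 230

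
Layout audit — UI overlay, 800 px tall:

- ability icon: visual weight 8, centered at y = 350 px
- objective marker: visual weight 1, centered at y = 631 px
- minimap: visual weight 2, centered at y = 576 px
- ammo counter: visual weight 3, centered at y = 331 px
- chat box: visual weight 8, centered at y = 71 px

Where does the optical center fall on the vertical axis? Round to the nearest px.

y ≈ 279

Σw = 8 + 1 + 2 + 3 + 8 = 22.
y-moment: 8·350 + 1·631 + 2·576 + 3·331 + 8·71 = 6144; centroid 6144/22 ≈ 279.27.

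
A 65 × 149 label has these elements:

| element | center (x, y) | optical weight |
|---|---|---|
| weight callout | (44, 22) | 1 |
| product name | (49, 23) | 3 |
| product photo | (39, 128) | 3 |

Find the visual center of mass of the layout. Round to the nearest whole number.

(44, 68)

Σw = 1 + 3 + 3 = 7.
Σw·x = 1·44 + 3·49 + 3·39 = 308, so x̄ = 308/7 ≈ 44.00.
Σw·y = 1·22 + 3·23 + 3·128 = 475, so ȳ = 475/7 ≈ 67.86.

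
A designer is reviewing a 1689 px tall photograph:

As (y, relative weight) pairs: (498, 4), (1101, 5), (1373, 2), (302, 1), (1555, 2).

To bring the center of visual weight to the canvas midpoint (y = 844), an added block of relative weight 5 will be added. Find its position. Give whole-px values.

New total weight: (4 + 5 + 2 + 1 + 2) + 5 = 19.
Along y: (13655 + 5·y) / 19 = 844 (existing moment 4·498 + 5·1101 + 2·1373 + 1·302 + 2·1555 = 13655) ⇒ y = (16036 − 13655) / 5 ≈ 476.20.

y ≈ 476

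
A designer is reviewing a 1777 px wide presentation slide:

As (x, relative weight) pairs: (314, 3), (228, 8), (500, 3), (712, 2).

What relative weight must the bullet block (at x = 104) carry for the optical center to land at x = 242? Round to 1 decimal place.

Fixed elements: Σw = 3 + 8 + 3 + 2 = 16, Σw·x = 3·314 + 8·228 + 3·500 + 2·712 = 5690.
Set Σw·x/Σw = 242: (5690 + 104w) = 242·(16 + w).
Solving: w = (242·16 − 5690) / (104 − 242) = -1818 / -138 ≈ 13.17.

w ≈ 13.2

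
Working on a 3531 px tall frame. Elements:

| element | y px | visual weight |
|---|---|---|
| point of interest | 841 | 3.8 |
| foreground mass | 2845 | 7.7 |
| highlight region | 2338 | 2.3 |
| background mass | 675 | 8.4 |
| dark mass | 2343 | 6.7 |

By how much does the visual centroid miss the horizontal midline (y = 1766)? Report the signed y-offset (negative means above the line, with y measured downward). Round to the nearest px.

≈ 28 px

Σw = 3.8 + 7.7 + 2.3 + 8.4 + 6.7 = 28.9.
y-moment: 3.8·841 + 7.7·2845 + 2.3·2338 + 8.4·675 + 6.7·2343 = 51847.8; centroid 51847.8/28.9 ≈ 1794.04.
Difference: 1794.04 − 1766 ≈ 28.04.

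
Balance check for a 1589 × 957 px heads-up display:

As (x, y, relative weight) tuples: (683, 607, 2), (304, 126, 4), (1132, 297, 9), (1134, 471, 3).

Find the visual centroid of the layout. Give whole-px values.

Σw = 2 + 4 + 9 + 3 = 18.
Σw·x = 2·683 + 4·304 + 9·1132 + 3·1134 = 16172, so x̄ = 16172/18 ≈ 898.44.
Σw·y = 2·607 + 4·126 + 9·297 + 3·471 = 5804, so ȳ = 5804/18 ≈ 322.44.

(898, 322)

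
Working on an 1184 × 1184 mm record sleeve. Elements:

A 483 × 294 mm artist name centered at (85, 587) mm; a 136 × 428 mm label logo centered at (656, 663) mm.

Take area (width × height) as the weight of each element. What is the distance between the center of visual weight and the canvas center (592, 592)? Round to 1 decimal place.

Taking area as weight: artist name 483·294 = 142002, label logo 136·428 = 58208. Sum 200210.
x-moment: 142002·85 + 58208·656 = 50254618; centroid 50254618/200210 ≈ 251.01.
y-moment: 142002·587 + 58208·663 = 121947078; centroid 121947078/200210 ≈ 609.10.
Relative to (592, 592): Δ = (-340.99, 17.10); |Δ| = √(-340.99² + 17.10²) ≈ 341.42.

≈ 341.4 mm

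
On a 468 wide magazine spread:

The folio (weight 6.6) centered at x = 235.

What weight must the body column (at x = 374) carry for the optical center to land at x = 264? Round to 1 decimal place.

w ≈ 1.7

Known: weight 6.6 with moment 6.6·235 = 1551.0.
For the centroid to hit 264: (1551.0 + w·374) / (6.6 + w) = 264.
Rearranging, w·(374 − 264) = 264·6.6 − 1551.0 = 191.4, so w ≈ 191.4/110 = 1.74.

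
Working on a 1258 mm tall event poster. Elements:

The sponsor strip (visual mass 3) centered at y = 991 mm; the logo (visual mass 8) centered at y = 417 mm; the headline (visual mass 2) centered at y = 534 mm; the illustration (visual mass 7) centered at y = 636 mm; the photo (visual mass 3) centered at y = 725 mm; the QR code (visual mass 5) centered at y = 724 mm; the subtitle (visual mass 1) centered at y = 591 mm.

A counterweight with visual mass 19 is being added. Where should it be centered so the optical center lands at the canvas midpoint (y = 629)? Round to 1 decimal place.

y ≈ 630.4

With the counterweight, Σw becomes 3 + 8 + 2 + 7 + 3 + 5 + 1 + 19 = 48.
y: target moment 48×629 = 30192; current 3·991 + 8·417 + 2·534 + 7·636 + 3·725 + 5·724 + 1·591 = 18215; the counterweight supplies 11977, so y = 11977/19 ≈ 630.37.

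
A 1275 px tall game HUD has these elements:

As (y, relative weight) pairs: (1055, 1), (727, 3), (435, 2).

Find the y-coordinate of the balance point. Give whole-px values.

y ≈ 684

Weights sum to 1 + 3 + 2 = 6.
y-moment: 1·1055 + 3·727 + 2·435 = 4106; centroid 4106/6 ≈ 684.33.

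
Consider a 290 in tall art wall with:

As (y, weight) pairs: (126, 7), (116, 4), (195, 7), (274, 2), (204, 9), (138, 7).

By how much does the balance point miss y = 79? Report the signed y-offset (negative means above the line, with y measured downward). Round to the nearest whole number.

Total weight = 7 + 4 + 7 + 2 + 9 + 7 = 36.
y: moment 6061 / weight 36 ≈ 168.36
Offset from y = 79: 168.36 − 79 ≈ 89.36.

≈ 89 in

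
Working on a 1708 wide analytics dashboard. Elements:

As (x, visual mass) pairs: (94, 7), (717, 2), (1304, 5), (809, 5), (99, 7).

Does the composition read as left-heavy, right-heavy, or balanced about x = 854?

left-heavy

Weights sum to 7 + 2 + 5 + 5 + 7 = 26.
Σw·x = 7·94 + 2·717 + 5·1304 + 5·809 + 7·99 = 13350, so x̄ = 13350/26 ≈ 513.46.
Since 513.5 is left of 854, the composition reads left-heavy.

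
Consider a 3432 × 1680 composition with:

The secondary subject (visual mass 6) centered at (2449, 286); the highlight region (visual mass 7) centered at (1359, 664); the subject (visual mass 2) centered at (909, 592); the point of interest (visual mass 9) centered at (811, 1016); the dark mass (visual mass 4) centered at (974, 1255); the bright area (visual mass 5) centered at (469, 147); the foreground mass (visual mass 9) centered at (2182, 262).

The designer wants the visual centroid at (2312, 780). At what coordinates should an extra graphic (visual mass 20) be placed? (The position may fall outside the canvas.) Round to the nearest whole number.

(4207, 1178)

With the extra graphic, Σw becomes 6 + 7 + 2 + 9 + 4 + 5 + 9 + 20 = 62.
x: target moment 62×2312 = 143344; current 6·2449 + 7·1359 + 2·909 + 9·811 + 4·974 + 5·469 + 9·2182 = 59203; the extra graphic supplies 84141, so x = 84141/20 ≈ 4207.05.
y: target moment 62×780 = 48360; current 6·286 + 7·664 + 2·592 + 9·1016 + 4·1255 + 5·147 + 9·262 = 24805; the extra graphic supplies 23555, so y = 23555/20 ≈ 1177.75.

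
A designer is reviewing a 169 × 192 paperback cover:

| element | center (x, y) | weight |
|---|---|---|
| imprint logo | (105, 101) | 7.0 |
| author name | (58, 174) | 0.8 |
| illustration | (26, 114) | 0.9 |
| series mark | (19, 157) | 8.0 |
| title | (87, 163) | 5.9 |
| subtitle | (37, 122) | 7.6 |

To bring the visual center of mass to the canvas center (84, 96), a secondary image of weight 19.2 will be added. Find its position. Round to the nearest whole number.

(125, 34)

With the secondary image, Σw becomes 7.0 + 0.8 + 0.9 + 8.0 + 5.9 + 7.6 + 19.2 = 49.4.
Along x: (1751.3 + 19.2·x) / 49.4 = 84 (existing moment 7.0·105 + 0.8·58 + 0.9·26 + 8.0·19 + 5.9·87 + 7.6·37 = 1751.3) ⇒ x = (4149.6 − 1751.3) / 19.2 ≈ 124.91.
Along y: (4093.7 + 19.2·y) / 49.4 = 96 (existing moment 7.0·101 + 0.8·174 + 0.9·114 + 8.0·157 + 5.9·163 + 7.6·122 = 4093.7) ⇒ y = (4742.4 − 4093.7) / 19.2 ≈ 33.79.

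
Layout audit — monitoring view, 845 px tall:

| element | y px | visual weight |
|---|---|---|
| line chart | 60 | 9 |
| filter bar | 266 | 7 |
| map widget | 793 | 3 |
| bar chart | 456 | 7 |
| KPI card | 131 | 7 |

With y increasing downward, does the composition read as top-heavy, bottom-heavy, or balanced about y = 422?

top-heavy

Total weight = 9 + 7 + 3 + 7 + 7 = 33.
y-moment: 9·60 + 7·266 + 3·793 + 7·456 + 7·131 = 8890; centroid 8890/33 ≈ 269.39.
269.4 lies above (smaller y than) the midline 422, so the layout is top-heavy.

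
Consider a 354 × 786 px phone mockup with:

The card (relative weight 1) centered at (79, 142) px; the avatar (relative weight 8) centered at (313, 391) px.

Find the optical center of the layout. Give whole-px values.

(287, 363)

Total weight = 1 + 8 = 9.
x-moment: 1·79 + 8·313 = 2583; centroid 2583/9 ≈ 287.00.
y-moment: 1·142 + 8·391 = 3270; centroid 3270/9 ≈ 363.33.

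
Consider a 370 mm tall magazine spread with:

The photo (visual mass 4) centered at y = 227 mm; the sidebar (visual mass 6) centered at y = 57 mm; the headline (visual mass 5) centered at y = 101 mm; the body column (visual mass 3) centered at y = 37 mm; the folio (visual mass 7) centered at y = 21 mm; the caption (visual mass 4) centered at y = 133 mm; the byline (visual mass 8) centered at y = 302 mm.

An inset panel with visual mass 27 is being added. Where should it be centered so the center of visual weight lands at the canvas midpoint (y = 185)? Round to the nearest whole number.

y ≈ 255

After adding the inset panel, total weight = 4 + 6 + 5 + 3 + 7 + 4 + 8 + 27 = 64.
Along y: (4961 + 27·y) / 64 = 185 (existing moment 4·227 + 6·57 + 5·101 + 3·37 + 7·21 + 4·133 + 8·302 = 4961) ⇒ y = (11840 − 4961) / 27 ≈ 254.78.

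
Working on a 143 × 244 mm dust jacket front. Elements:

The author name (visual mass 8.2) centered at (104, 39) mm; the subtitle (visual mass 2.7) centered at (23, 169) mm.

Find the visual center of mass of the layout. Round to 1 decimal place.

(83.9, 71.2)

Σw = 8.2 + 2.7 = 10.9.
x: (8.2·104 + 2.7·23) / 10.9 = 914.9 / 10.9 ≈ 83.94
y: (8.2·39 + 2.7·169) / 10.9 = 776.1 / 10.9 ≈ 71.20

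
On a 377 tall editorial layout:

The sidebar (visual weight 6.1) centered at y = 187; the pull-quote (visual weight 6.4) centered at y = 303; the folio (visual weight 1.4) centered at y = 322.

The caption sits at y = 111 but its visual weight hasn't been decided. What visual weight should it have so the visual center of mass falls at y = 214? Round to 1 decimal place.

w ≈ 5.4

Existing Σw = 13.9 (6.1 + 6.4 + 1.4); existing moment 6.1·187 + 6.4·303 + 1.4·322 = 3530.7.
For the centroid to hit 214: (3530.7 + w·111) / (13.9 + w) = 214.
Solving: w = (214·13.9 − 3530.7) / (111 − 214) = -556.1 / -103 ≈ 5.40.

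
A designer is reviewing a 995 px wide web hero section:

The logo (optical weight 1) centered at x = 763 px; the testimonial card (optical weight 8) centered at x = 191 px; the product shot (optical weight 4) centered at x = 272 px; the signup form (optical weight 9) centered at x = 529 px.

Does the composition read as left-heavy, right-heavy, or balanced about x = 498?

left-heavy

Σw = 1 + 8 + 4 + 9 = 22.
x-moment: 1·763 + 8·191 + 4·272 + 9·529 = 8140; centroid 8140/22 ≈ 370.00.
370.0 vs midline 498 → left-heavy.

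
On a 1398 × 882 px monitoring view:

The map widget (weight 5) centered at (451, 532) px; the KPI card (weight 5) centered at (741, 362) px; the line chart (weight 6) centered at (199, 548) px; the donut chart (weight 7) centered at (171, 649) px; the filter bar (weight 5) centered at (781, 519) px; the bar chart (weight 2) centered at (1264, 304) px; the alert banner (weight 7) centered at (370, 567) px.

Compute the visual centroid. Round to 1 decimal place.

(469.6, 526.3)

Total weight = 5 + 5 + 6 + 7 + 5 + 2 + 7 = 37.
Σw·x = 5·451 + 5·741 + 6·199 + 7·171 + 5·781 + 2·1264 + 7·370 = 17374, so x̄ = 17374/37 ≈ 469.57.
Σw·y = 5·532 + 5·362 + 6·548 + 7·649 + 5·519 + 2·304 + 7·567 = 19473, so ȳ = 19473/37 ≈ 526.30.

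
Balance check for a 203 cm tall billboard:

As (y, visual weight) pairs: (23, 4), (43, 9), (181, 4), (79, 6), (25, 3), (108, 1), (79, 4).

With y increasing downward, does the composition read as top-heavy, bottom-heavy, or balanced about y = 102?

Σw = 4 + 9 + 4 + 6 + 3 + 1 + 4 = 31.
Σw·y = 2176; ȳ = 2176/31 ≈ 70.19.
70.2 lies above (smaller y than) the midline 102, so the layout is top-heavy.

top-heavy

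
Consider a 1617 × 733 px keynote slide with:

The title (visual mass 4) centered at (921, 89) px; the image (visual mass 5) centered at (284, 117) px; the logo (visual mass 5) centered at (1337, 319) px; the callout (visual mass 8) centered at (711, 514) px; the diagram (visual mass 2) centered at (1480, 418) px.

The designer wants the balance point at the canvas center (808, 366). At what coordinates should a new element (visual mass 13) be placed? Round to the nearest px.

After adding the new element, total weight = 4 + 5 + 5 + 8 + 2 + 13 = 37.
x: target moment 37×808 = 29896; current 4·921 + 5·284 + 5·1337 + 8·711 + 2·1480 = 20437; the new element supplies 9459, so x = 9459/13 ≈ 727.62.
y: target moment 37×366 = 13542; current 4·89 + 5·117 + 5·319 + 8·514 + 2·418 = 7484; the new element supplies 6058, so y = 6058/13 ≈ 466.00.

(728, 466)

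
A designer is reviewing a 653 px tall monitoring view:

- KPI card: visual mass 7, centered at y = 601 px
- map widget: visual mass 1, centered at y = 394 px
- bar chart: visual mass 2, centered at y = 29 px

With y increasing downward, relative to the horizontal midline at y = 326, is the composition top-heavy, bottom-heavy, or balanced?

bottom-heavy

Weights sum to 7 + 1 + 2 = 10.
y-moment: 7·601 + 1·394 + 2·29 = 4659; centroid 4659/10 ≈ 465.90.
Since 465.9 is below (larger y than) 326, the composition reads bottom-heavy.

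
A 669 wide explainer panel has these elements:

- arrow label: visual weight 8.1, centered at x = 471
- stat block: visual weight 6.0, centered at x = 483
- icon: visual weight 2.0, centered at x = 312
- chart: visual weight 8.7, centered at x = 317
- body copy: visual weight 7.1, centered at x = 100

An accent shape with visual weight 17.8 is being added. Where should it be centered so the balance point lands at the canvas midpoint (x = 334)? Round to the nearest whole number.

New total weight: (8.1 + 6.0 + 2.0 + 8.7 + 7.1) + 17.8 = 49.7.
x: need Σw·x = 49.7·334 = 16599.8. Existing = 8.1·471 + 6.0·483 + 2.0·312 + 8.7·317 + 7.1·100 = 10805.0. Remainder 5794.8 / 17.8 ≈ 325.55.

x ≈ 326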